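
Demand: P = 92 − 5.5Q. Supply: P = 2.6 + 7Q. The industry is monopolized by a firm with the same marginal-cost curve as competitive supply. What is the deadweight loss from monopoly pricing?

Competitive equilibrium: 92 − 5.5Q = 2.6 + 7Q → Q* = 7.152, P* = 52.664.
Marginal revenue: MR = 92 − 11Q. Set MR = MC: 92 − 11Q = 2.6 + 7Q → Q_m = 4.9667.
Price P_m = 92 − 5.5·4.9667 = 64.6832; MC(Q_m) = 2.6 + 7·4.9667 = 37.3669.
Competitive Q* = 7.152, so ΔQ = 2.1853; wedge = 64.6832 − 37.3669 = 27.3163.
DWL = ½ × 2.1853 × 27.3163 = 29.85.

29.85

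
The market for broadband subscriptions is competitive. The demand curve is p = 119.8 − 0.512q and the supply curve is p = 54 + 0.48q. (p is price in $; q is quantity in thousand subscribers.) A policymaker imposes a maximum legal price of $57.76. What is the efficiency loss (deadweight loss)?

$1697.28 thousand

Competitive equilibrium: 119.8 − 0.512q = 54 + 0.48q → q* = 66.3306, p* = 85.8387.
At the ceiling p = 57.76, quantity supplied = (57.76 − 54)/0.48 = 7.8333.
Willingness to pay at q' = 7.8333: 119.8 − 0.512·7.8333 = 115.7894.
Δq = 66.3306 − 7.8333 = 58.4973; wedge = 115.7894 − 57.76 = 58.0294.
The triangle = ½ × 58.4973 × 58.0294 = $1697.28 thousand.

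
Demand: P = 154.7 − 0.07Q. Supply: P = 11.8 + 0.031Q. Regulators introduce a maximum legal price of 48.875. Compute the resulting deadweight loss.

Competitive equilibrium: 154.7 − 0.07Q = 11.8 + 0.031Q → Q* = 1414.8515, P* = 55.6604.
At the ceiling P = 48.875, quantity supplied = (48.875 − 11.8)/0.031 = 1195.9677.
Willingness to pay at Q' = 1195.9677: 154.7 − 0.07·1195.9677 = 70.9823.
ΔQ = 1414.8515 − 1195.9677 = 218.8838; wedge = 70.9823 − 48.875 = 22.1073.
DWL = ½ × 218.8838 × 22.1073 = 2419.46.

2419.46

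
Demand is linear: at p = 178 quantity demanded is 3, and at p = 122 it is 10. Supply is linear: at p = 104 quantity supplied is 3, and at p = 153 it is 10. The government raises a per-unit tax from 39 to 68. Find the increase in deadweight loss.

103.43

Demand slope = (122 − 178)/(10 − 3) = −8, so p = 202 − 8q.
Supply slope = (153 − 104)/(10 − 3) = 7, so p = 83 + 7q.
Competitive equilibrium: 202 − 8q = 83 + 7q → q* = 7.9333, p* = 138.5333.
For a per-unit tax t: Δq = t/15, so DWL = ½·t·(t/15) = t²/30.
At t = 39: DWL = 50.7. At t = 68: DWL = 154.133.
Increase = 154.133 − 50.7 = 103.43.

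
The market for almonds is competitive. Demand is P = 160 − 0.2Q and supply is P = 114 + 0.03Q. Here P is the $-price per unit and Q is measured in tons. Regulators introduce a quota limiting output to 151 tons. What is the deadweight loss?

Competitive equilibrium: 160 − 0.2Q = 114 + 0.03Q → Q* = 200, P* = 120.
At Q = 151: demand price = 160 − 0.2·151 = 129.8; supply price = 114 + 0.03·151 = 118.53.
ΔQ = 200 − 151 = 49; wedge = 129.8 − 118.53 = 11.27.
Deadweight loss = ½ × 49 × 11.27 = $276.115.

$276.115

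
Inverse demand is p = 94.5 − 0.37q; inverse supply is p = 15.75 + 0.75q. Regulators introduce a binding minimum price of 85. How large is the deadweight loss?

1115.77

Competitive equilibrium: 94.5 − 0.37q = 15.75 + 0.75q → q* = 70.3125, p* = 68.4844.
At the floor p = 85, quantity demanded = (94.5 − 85)/0.37 = 25.6757.
Sellers' marginal cost at q' = 25.6757: 15.75 + 0.75·25.6757 = 35.0068.
Δq = 70.3125 − 25.6757 = 44.6368; wedge = 85 − 35.0068 = 49.9932.
The triangle = ½ × 44.6368 × 49.9932 = 1115.77.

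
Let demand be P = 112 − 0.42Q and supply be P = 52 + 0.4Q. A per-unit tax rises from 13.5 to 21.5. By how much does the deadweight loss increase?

Competitive equilibrium: 112 − 0.42Q = 52 + 0.4Q → Q* = 73.1707, P* = 81.2683.
For a per-unit tax t: ΔQ = t/0.82, so DWL = ½·t·(t/0.82) = t²/1.64.
At t = 13.5: DWL = 111.128. At t = 21.5: DWL = 281.86.
Increase = 281.86 − 111.128 = 170.73.

170.73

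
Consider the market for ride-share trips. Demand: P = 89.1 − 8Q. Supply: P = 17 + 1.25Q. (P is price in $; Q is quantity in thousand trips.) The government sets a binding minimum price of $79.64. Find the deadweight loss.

$202.20 thousand

Competitive equilibrium: 89.1 − 8Q = 17 + 1.25Q → Q* = 7.7946, P* = 26.7432.
At the floor P = 79.64, quantity demanded = (89.1 − 79.64)/8 = 1.1825.
Sellers' marginal cost at Q' = 1.1825: 17 + 1.25·1.1825 = 18.4781.
ΔQ = 7.7946 − 1.1825 = 6.6121; wedge = 79.64 − 18.4781 = 61.1619.
Welfare loss = ½ × 6.6121 × 61.1619 = $202.20 thousand.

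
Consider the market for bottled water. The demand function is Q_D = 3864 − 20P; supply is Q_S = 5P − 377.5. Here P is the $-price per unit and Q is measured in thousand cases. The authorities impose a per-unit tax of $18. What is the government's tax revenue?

$7178.40 thousand

In inverse form: demand P = 193.2 − 0.05Q, supply P = 75.5 + 0.2Q.
Competitive equilibrium: 193.2 − 0.05Q = 75.5 + 0.2Q → Q* = 470.8, P* = 169.66.
With the tax, the buyer price exceeds the seller price by 18: (193.2 − 0.05Q) − (75.5 + 0.2Q) = 18 → Q' = 398.8.
Tax revenue = 18 × 398.8 = $7178.40 thousand.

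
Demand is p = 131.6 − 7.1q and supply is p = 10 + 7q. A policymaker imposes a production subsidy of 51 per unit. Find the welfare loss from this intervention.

92.23

Competitive equilibrium: 131.6 − 7.1q = 10 + 7q → q* = 8.6241, p* = 70.3688.
The subsidy lowers effective supply by 51: p = 7q − 41.
New quantity: 131.6 − 7.1q = 7q − 41 → q' = 12.2411.
Overproduction Δq = 12.2411 − 8.6241 = 3.617; wedge = subsidy = 51.
DWL = ½ × 3.617 × 51 = 92.23.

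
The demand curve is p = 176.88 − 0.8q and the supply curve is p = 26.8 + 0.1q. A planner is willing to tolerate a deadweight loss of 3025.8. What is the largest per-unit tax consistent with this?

Competitive equilibrium: 176.88 − 0.8q = 26.8 + 0.1q → q* = 166.7556, p* = 43.4756.
A tax t gives Δq = t/0.9 and wedge t, so DWL = t²/1.8.
t²/1.8 = 3025.8 → t² = 5446.44 → t = 73.8.

73.8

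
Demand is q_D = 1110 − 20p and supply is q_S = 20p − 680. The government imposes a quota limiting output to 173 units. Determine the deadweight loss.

88.20

In inverse form: demand p = 55.5 − 0.05q, supply p = 34 + 0.05q.
Competitive equilibrium: 55.5 − 0.05q = 34 + 0.05q → q* = 215, p* = 44.75.
At q = 173: demand price = 55.5 − 0.05·173 = 46.85; supply price = 34 + 0.05·173 = 42.65.
Δq = 215 − 173 = 42; wedge = 46.85 − 42.65 = 4.2.
Deadweight loss = ½ × 42 × 4.2 = 88.20.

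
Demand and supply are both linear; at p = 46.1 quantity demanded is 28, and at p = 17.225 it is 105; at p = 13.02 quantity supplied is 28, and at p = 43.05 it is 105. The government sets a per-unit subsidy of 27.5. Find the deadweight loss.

Demand slope = (17.225 − 46.1)/(105 − 28) = −0.375, so p = 56.6 − 0.375q.
Supply slope = (43.05 − 13.02)/(105 − 28) = 0.39, so p = 2.1 + 0.39q.
Competitive equilibrium: 56.6 − 0.375q = 2.1 + 0.39q → q* = 71.2418, p* = 29.8843.
The subsidy lowers effective supply by 27.5: p = 0.39q − 25.4.
New quantity: 56.6 − 0.375q = 0.39q − 25.4 → q' = 107.1895.
Overproduction Δq = 107.1895 − 71.2418 = 35.9477; wedge = subsidy = 27.5.
Welfare loss = ½ × 35.9477 × 27.5 = 494.28.

494.28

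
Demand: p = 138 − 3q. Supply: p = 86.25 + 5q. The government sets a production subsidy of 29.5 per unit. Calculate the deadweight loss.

Competitive equilibrium: 138 − 3q = 86.25 + 5q → q* = 6.4688, p* = 118.5938.
The subsidy lowers effective supply by 29.5: p = 56.75 + 5q.
New quantity: 138 − 3q = 56.75 + 5q → q' = 10.1563.
Overproduction Δq = 10.1563 − 6.4688 = 3.6875; wedge = subsidy = 29.5.
The triangle = ½ × 3.6875 × 29.5 = 54.39.

54.39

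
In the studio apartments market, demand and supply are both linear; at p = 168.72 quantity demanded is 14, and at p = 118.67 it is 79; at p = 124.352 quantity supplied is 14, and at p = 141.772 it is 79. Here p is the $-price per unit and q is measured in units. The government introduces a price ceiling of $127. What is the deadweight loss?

$560.51

Demand slope = (118.67 − 168.72)/(79 − 14) = −0.77, so p = 179.5 − 0.77q.
Supply slope = (141.772 − 124.352)/(79 − 14) = 0.268, so p = 120.6 + 0.268q.
Competitive equilibrium: 179.5 − 0.77q = 120.6 + 0.268q → q* = 56.7437, p* = 135.8073.
At the ceiling p = 127, quantity supplied = (127 − 120.6)/0.268 = 23.8806.
Willingness to pay at q' = 23.8806: 179.5 − 0.77·23.8806 = 161.1119.
Δq = 56.7437 − 23.8806 = 32.8631; wedge = 161.1119 − 127 = 34.1119.
Deadweight loss = ½ × 32.8631 × 34.1119 = $560.51.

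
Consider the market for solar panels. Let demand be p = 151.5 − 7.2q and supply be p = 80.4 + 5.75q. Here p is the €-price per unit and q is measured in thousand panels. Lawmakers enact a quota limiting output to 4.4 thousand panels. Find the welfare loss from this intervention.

€7.70 thousand

Competitive equilibrium: 151.5 − 7.2q = 80.4 + 5.75q → q* = 5.4903, p* = 111.9695.
At q = 4.4: demand price = 151.5 − 7.2·4.4 = 119.82; supply price = 80.4 + 5.75·4.4 = 105.7.
Δq = 5.4903 − 4.4 = 1.0903; wedge = 119.82 − 105.7 = 14.12.
DWL = ½ × 1.0903 × 14.12 = €7.70 thousand.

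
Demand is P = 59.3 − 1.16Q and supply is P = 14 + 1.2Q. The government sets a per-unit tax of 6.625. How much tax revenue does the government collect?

Competitive equilibrium: 59.3 − 1.16Q = 14 + 1.2Q → Q* = 19.1949, P* = 37.0339.
With the tax, the buyer price exceeds the seller price by 6.625: (59.3 − 1.16Q) − (14 + 1.2Q) = 6.625 → Q' = 16.3877.
Tax revenue = 6.625 × 16.3877 = 108.57.

108.57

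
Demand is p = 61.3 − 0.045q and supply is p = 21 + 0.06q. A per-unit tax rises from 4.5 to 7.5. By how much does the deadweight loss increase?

171.43

Competitive equilibrium: 61.3 − 0.045q = 21 + 0.06q → q* = 383.8095, p* = 44.0286.
For a per-unit tax t: Δq = t/0.105, so DWL = ½·t·(t/0.105) = t²/0.21.
At t = 4.5: DWL = 96.429. At t = 7.5: DWL = 267.857.
Increase = 267.857 − 96.429 = 171.43.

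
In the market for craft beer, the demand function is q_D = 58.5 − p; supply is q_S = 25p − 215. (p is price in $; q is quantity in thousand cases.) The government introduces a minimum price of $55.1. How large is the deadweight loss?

$1033.47 thousand

In inverse form: demand p = 58.5 − q, supply p = 8.6 + 0.04q.
Competitive equilibrium: 58.5 − q = 8.6 + 0.04q → q* = 47.9808, p* = 10.5192.
At the floor p = 55.1, quantity demanded = (58.5 − 55.1)/1 = 3.4.
Sellers' marginal cost at q' = 3.4: 8.6 + 0.04·3.4 = 8.736.
Δq = 47.9808 − 3.4 = 44.5808; wedge = 55.1 − 8.736 = 46.364.
The triangle = ½ × 44.5808 × 46.364 = $1033.47 thousand.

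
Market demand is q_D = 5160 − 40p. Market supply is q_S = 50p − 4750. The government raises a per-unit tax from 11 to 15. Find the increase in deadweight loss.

1155.56

In inverse form: demand p = 129 − 0.025q, supply p = 95 + 0.02q.
Competitive equilibrium: 129 − 0.025q = 95 + 0.02q → q* = 755.5556, p* = 110.1111.
For a per-unit tax t: Δq = t/0.045, so DWL = ½·t·(t/0.045) = t²/0.09.
At t = 11: DWL = 1344.444. At t = 15: DWL = 2500.
Increase = 2500 − 1344.444 = 1155.56.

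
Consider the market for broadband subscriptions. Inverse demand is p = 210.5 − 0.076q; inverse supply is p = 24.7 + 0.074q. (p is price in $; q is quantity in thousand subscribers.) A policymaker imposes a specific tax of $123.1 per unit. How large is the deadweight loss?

$50512.03 thousand

Competitive equilibrium: 210.5 − 0.076q = 24.7 + 0.074q → q* = 1238.66667, p* = 116.36133.
With the tax, the buyer price exceeds the seller price by 123.1: (210.5 − 0.076q) − (24.7 + 0.074q) = 123.1 → q' = 418.
Δq = 1238.66667 − 418 = 820.66667; the wedge equals the tax, 123.1.
Deadweight loss = ½ × 820.66667 × 123.1 = $50512.03 thousand.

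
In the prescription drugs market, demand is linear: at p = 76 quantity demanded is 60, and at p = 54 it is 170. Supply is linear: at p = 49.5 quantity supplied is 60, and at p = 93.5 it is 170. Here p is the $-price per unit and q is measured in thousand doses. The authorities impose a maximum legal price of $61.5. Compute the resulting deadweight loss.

$60.21 thousand

Demand slope = (54 − 76)/(170 − 60) = −0.2, so p = 88 − 0.2q.
Supply slope = (93.5 − 49.5)/(170 − 60) = 0.4, so p = 25.5 + 0.4q.
Competitive equilibrium: 88 − 0.2q = 25.5 + 0.4q → q* = 104.1667, p* = 67.1667.
At the ceiling p = 61.5, quantity supplied = (61.5 − 25.5)/0.4 = 90.
Willingness to pay at q' = 90: 88 − 0.2·90 = 70.
Δq = 104.1667 − 90 = 14.1667; wedge = 70 − 61.5 = 8.5.
DWL = ½ × 14.1667 × 8.5 = $60.21 thousand.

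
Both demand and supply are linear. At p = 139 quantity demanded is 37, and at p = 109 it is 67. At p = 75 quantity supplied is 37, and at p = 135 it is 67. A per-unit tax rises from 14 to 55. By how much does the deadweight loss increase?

471.50

Demand slope = (109 − 139)/(67 − 37) = −1, so p = 176 − q.
Supply slope = (135 − 75)/(67 − 37) = 2, so p = 1 + 2q.
Competitive equilibrium: 176 − q = 1 + 2q → q* = 58.3333, p* = 117.6667.
For a per-unit tax t: Δq = t/3, so DWL = ½·t·(t/3) = t²/6.
At t = 14: DWL = 32.667. At t = 55: DWL = 504.167.
Increase = 504.167 − 32.667 = 471.50.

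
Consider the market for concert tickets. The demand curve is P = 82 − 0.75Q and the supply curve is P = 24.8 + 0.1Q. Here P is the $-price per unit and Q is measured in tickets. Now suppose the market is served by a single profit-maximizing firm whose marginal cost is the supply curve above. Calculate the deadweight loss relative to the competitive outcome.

$422.89

Competitive equilibrium: 82 − 0.75Q = 24.8 + 0.1Q → Q* = 67.2941, P* = 31.5294.
Marginal revenue: MR = 82 − 1.5Q. Set MR = MC: 82 − 1.5Q = 24.8 + 0.1Q → Q_m = 35.75.
Price P_m = 82 − 0.75·35.75 = 55.1875; MC(Q_m) = 24.8 + 0.1·35.75 = 28.375.
Competitive Q* = 67.2941, so ΔQ = 31.5441; wedge = 55.1875 − 28.375 = 26.8125.
Deadweight loss = ½ × 31.5441 × 26.8125 = $422.89.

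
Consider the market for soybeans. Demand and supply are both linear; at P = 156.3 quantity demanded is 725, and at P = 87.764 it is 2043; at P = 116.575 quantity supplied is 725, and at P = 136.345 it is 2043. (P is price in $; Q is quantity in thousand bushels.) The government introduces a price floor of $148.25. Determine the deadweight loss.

Demand slope = (87.764 − 156.3)/(2043 − 725) = −0.052, so P = 194 − 0.052Q.
Supply slope = (136.345 − 116.575)/(2043 − 725) = 0.015, so P = 105.7 + 0.015Q.
Competitive equilibrium: 194 − 0.052Q = 105.7 + 0.015Q → Q* = 1317.9104, P* = 125.4687.
At the floor P = 148.25, quantity demanded = (194 − 148.25)/0.052 = 879.8077.
Sellers' marginal cost at Q' = 879.8077: 105.7 + 0.015·879.8077 = 118.8971.
ΔQ = 1317.9104 − 879.8077 = 438.1027; wedge = 148.25 − 118.8971 = 29.3529.
Deadweight loss = ½ × 438.1027 × 29.3529 = $6429.79 thousand.

$6429.79 thousand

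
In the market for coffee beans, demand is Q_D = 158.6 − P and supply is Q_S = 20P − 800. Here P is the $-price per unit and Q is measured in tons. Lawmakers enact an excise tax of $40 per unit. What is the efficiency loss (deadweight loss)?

In inverse form: demand P = 158.6 − Q, supply P = 40 + 0.05Q.
Competitive equilibrium: 158.6 − Q = 40 + 0.05Q → Q* = 112.95238, P* = 45.64762.
With the tax, the buyer price exceeds the seller price by 40: (158.6 − Q) − (40 + 0.05Q) = 40 → Q' = 74.85714.
ΔQ = 112.95238 − 74.85714 = 38.09524; the wedge equals the tax, 40.
Deadweight loss = ½ × 38.09524 × 40 = $761.90.

$761.90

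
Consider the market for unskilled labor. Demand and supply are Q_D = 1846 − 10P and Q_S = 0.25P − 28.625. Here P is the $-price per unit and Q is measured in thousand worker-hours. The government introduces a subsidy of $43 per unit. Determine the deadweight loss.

In inverse form: demand P = 184.6 − 0.1Q, supply P = 114.5 + 4Q.
Competitive equilibrium: 184.6 − 0.1Q = 114.5 + 4Q → Q* = 17.0976, P* = 182.8902.
The subsidy lowers effective supply by 43: P = 71.5 + 4Q.
New quantity: 184.6 − 0.1Q = 71.5 + 4Q → Q' = 27.5854.
Overproduction ΔQ = 27.5854 − 17.0976 = 10.4878; wedge = subsidy = 43.
Deadweight loss = ½ × 10.4878 × 43 = $225.49 thousand.

$225.49 thousand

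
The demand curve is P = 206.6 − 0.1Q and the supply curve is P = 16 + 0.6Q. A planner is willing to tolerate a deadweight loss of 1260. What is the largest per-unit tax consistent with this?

Competitive equilibrium: 206.6 − 0.1Q = 16 + 0.6Q → Q* = 272.2857, P* = 179.3714.
A tax t gives ΔQ = t/0.7 and wedge t, so DWL = t²/1.4.
t²/1.4 = 1260 → t² = 1764 → t = 42.

42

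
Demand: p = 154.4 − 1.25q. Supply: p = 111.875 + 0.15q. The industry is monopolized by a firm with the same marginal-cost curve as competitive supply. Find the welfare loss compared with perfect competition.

143.70

Competitive equilibrium: 154.4 − 1.25q = 111.875 + 0.15q → q* = 30.375, p* = 116.4313.
Marginal revenue: MR = 154.4 − 2.5q. Set MR = MC: 154.4 − 2.5q = 111.875 + 0.15q → q_m = 16.0472.
Price p_m = 154.4 − 1.25·16.0472 = 134.341; MC(q_m) = 111.875 + 0.15·16.0472 = 114.2821.
Competitive q* = 30.375, so Δq = 14.3278; wedge = 134.341 − 114.2821 = 20.0589.
The triangle = ½ × 14.3278 × 20.0589 = 143.70.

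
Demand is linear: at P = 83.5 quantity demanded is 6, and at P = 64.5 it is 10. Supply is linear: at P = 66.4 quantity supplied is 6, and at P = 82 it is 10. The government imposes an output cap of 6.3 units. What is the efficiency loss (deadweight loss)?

Demand slope = (64.5 − 83.5)/(10 − 6) = −4.75, so P = 112 − 4.75Q.
Supply slope = (82 − 66.4)/(10 − 6) = 3.9, so P = 43 + 3.9Q.
Competitive equilibrium: 112 − 4.75Q = 43 + 3.9Q → Q* = 7.9769, P* = 74.1098.
At Q = 6.3: demand price = 112 − 4.75·6.3 = 82.075; supply price = 43 + 3.9·6.3 = 67.57.
ΔQ = 7.9769 − 6.3 = 1.6769; wedge = 82.075 − 67.57 = 14.505.
Welfare loss = ½ × 1.6769 × 14.505 = 12.16.

12.16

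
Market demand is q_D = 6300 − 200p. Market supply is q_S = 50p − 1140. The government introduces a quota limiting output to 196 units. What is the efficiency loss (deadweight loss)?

288.80

In inverse form: demand p = 31.5 − 0.005q, supply p = 22.8 + 0.02q.
Competitive equilibrium: 31.5 − 0.005q = 22.8 + 0.02q → q* = 348, p* = 29.76.
At q = 196: demand price = 31.5 − 0.005·196 = 30.52; supply price = 22.8 + 0.02·196 = 26.72.
Δq = 348 − 196 = 152; wedge = 30.52 − 26.72 = 3.8.
DWL = ½ × 152 × 3.8 = 288.80.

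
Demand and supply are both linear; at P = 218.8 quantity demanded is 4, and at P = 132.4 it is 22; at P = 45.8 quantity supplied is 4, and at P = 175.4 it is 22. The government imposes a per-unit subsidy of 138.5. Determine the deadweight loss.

799.26

Demand slope = (132.4 − 218.8)/(22 − 4) = −4.8, so P = 238 − 4.8Q.
Supply slope = (175.4 − 45.8)/(22 − 4) = 7.2, so P = 17 + 7.2Q.
Competitive equilibrium: 238 − 4.8Q = 17 + 7.2Q → Q* = 18.4167, P* = 149.6.
The subsidy lowers effective supply by 138.5: P = 7.2Q − 121.5.
New quantity: 238 − 4.8Q = 7.2Q − 121.5 → Q' = 29.9583.
Overproduction ΔQ = 29.9583 − 18.4167 = 11.5416; wedge = subsidy = 138.5.
The triangle = ½ × 11.5416 × 138.5 = 799.26.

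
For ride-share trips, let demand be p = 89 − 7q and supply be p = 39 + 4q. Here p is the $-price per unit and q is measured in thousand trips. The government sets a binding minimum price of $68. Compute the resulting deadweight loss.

$13.14 thousand

Competitive equilibrium: 89 − 7q = 39 + 4q → q* = 4.5455, p* = 57.1818.
At the floor p = 68, quantity demanded = (89 − 68)/7 = 3.
Sellers' marginal cost at q' = 3: 39 + 4·3 = 51.
Δq = 4.5455 − 3 = 1.5455; wedge = 68 − 51 = 17.
Welfare loss = ½ × 1.5455 × 17 = $13.14 thousand.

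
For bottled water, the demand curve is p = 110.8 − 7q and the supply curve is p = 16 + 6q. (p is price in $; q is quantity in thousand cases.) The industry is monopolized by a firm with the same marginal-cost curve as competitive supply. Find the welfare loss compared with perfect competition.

$42.34 thousand

Competitive equilibrium: 110.8 − 7q = 16 + 6q → q* = 7.2923, p* = 59.7538.
Marginal revenue: MR = 110.8 − 14q. Set MR = MC: 110.8 − 14q = 16 + 6q → q_m = 4.74.
Price p_m = 110.8 − 7·4.74 = 77.62; MC(q_m) = 16 + 6·4.74 = 44.44.
Competitive q* = 7.2923, so Δq = 2.5523; wedge = 77.62 − 44.44 = 33.18.
DWL = ½ × 2.5523 × 33.18 = $42.34 thousand.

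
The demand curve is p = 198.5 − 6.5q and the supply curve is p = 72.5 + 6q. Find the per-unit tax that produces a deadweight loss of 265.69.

81.5

Competitive equilibrium: 198.5 − 6.5q = 72.5 + 6q → q* = 10.08, p* = 132.98.
A tax t gives Δq = t/12.5 and wedge t, so DWL = t²/25.
t²/25 = 265.69 → t² = 6642.25 → t = 81.5.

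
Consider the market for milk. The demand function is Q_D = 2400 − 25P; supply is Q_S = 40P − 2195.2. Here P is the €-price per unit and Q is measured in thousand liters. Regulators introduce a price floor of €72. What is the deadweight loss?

€34.57 thousand

In inverse form: demand P = 96 − 0.04Q, supply P = 54.88 + 0.025Q.
Competitive equilibrium: 96 − 0.04Q = 54.88 + 0.025Q → Q* = 632.6154, P* = 70.6954.
At the floor P = 72, quantity demanded = (96 − 72)/0.04 = 600.
Sellers' marginal cost at Q' = 600: 54.88 + 0.025·600 = 69.88.
ΔQ = 632.6154 − 600 = 32.6154; wedge = 72 − 69.88 = 2.12.
Deadweight loss = ½ × 32.6154 × 2.12 = €34.57 thousand.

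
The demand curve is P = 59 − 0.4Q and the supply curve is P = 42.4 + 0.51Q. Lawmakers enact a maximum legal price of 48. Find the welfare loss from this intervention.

Competitive equilibrium: 59 − 0.4Q = 42.4 + 0.51Q → Q* = 18.2418, P* = 51.7033.
At the ceiling P = 48, quantity supplied = (48 − 42.4)/0.51 = 10.9804.
Willingness to pay at Q' = 10.9804: 59 − 0.4·10.9804 = 54.6078.
ΔQ = 18.2418 − 10.9804 = 7.2614; wedge = 54.6078 − 48 = 6.6078.
The triangle = ½ × 7.2614 × 6.6078 = 23.99.

23.99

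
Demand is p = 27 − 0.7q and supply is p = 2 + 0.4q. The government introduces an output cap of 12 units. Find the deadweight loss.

Competitive equilibrium: 27 − 0.7q = 2 + 0.4q → q* = 22.7273, p* = 11.0909.
At q = 12: demand price = 27 − 0.7·12 = 18.6; supply price = 2 + 0.4·12 = 6.8.
Δq = 22.7273 − 12 = 10.7273; wedge = 18.6 − 6.8 = 11.8.
DWL = ½ × 10.7273 × 11.8 = 63.29.

63.29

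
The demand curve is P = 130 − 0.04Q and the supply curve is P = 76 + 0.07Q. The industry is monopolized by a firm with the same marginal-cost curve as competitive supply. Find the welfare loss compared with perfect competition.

942.55

Competitive equilibrium: 130 − 0.04Q = 76 + 0.07Q → Q* = 490.9091, P* = 110.3636.
Marginal revenue: MR = 130 − 0.08Q. Set MR = MC: 130 − 0.08Q = 76 + 0.07Q → Q_m = 360.
Price P_m = 130 − 0.04·360 = 115.6; MC(Q_m) = 76 + 0.07·360 = 101.2.
Competitive Q* = 490.9091, so ΔQ = 130.9091; wedge = 115.6 − 101.2 = 14.4.
Welfare loss = ½ × 130.9091 × 14.4 = 942.55.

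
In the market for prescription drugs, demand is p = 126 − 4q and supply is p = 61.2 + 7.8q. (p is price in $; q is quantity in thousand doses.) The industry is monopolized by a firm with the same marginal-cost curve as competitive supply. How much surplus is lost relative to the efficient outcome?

$11.40 thousand

Competitive equilibrium: 126 − 4q = 61.2 + 7.8q → q* = 5.4915, p* = 104.0339.
Marginal revenue: MR = 126 − 8q. Set MR = MC: 126 − 8q = 61.2 + 7.8q → q_m = 4.1013.
Price p_m = 126 − 4·4.1013 = 109.5948; MC(q_m) = 61.2 + 7.8·4.1013 = 93.1901.
Competitive q* = 5.4915, so Δq = 1.3902; wedge = 109.5948 − 93.1901 = 16.4047.
Welfare loss = ½ × 1.3902 × 16.4047 = $11.40 thousand.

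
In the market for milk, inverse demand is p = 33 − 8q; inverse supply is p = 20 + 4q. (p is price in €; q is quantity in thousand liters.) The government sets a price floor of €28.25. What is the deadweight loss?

€1.44 thousand

Competitive equilibrium: 33 − 8q = 20 + 4q → q* = 1.0833, p* = 24.3333.
At the floor p = 28.25, quantity demanded = (33 − 28.25)/8 = 0.5938.
Sellers' marginal cost at q' = 0.5938: 20 + 4·0.5938 = 22.3752.
Δq = 1.0833 − 0.5938 = 0.4895; wedge = 28.25 − 22.3752 = 5.8748.
Welfare loss = ½ × 0.4895 × 5.8748 = €1.44 thousand.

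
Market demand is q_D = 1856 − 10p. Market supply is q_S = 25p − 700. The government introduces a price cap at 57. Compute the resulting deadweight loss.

In inverse form: demand p = 185.6 − 0.1q, supply p = 28 + 0.04q.
Competitive equilibrium: 185.6 − 0.1q = 28 + 0.04q → q* = 1125.7143, p* = 73.0286.
At the ceiling p = 57, quantity supplied = (57 − 28)/0.04 = 725.
Willingness to pay at q' = 725: 185.6 − 0.1·725 = 113.1.
Δq = 1125.7143 − 725 = 400.7143; wedge = 113.1 − 57 = 56.1.
The triangle = ½ × 400.7143 × 56.1 = 11240.04.

11240.04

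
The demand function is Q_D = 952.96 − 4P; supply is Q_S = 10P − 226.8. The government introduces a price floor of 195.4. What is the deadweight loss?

34580.54

In inverse form: demand P = 238.24 − 0.25Q, supply P = 22.68 + 0.1Q.
Competitive equilibrium: 238.24 − 0.25Q = 22.68 + 0.1Q → Q* = 615.8857, P* = 84.2686.
At the floor P = 195.4, quantity demanded = (238.24 − 195.4)/0.25 = 171.36.
Sellers' marginal cost at Q' = 171.36: 22.68 + 0.1·171.36 = 39.816.
ΔQ = 615.8857 − 171.36 = 444.5257; wedge = 195.4 − 39.816 = 155.584.
DWL = ½ × 444.5257 × 155.584 = 34580.54.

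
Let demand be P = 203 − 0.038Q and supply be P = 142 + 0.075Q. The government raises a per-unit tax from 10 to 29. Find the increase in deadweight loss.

3278.76

Competitive equilibrium: 203 − 0.038Q = 142 + 0.075Q → Q* = 539.823, P* = 182.4867.
For a per-unit tax t: ΔQ = t/0.113, so DWL = ½·t·(t/0.113) = t²/0.226.
At t = 10: DWL = 442.478. At t = 29: DWL = 3721.239.
Increase = 3721.239 − 442.478 = 3278.76.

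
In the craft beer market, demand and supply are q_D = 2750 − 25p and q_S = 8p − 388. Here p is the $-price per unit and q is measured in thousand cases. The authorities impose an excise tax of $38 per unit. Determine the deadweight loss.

$4375.76 thousand

In inverse form: demand p = 110 − 0.04q, supply p = 48.5 + 0.125q.
Competitive equilibrium: 110 − 0.04q = 48.5 + 0.125q → q* = 372.7273, p* = 95.0909.
With the tax, the buyer price exceeds the seller price by 38: (110 − 0.04q) − (48.5 + 0.125q) = 38 → q' = 142.4242.
Δq = 372.7273 − 142.4242 = 230.3031; the wedge equals the tax, 38.
The triangle = ½ × 230.3031 × 38 = $4375.76 thousand.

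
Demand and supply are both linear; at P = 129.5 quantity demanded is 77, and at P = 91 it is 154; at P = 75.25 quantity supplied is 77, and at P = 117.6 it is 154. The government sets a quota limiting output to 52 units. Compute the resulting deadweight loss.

3085.83

Demand slope = (91 − 129.5)/(154 − 77) = −0.5, so P = 168 − 0.5Q.
Supply slope = (117.6 − 75.25)/(154 − 77) = 0.55, so P = 32.9 + 0.55Q.
Competitive equilibrium: 168 − 0.5Q = 32.9 + 0.55Q → Q* = 128.6667, P* = 103.6667.
At Q = 52: demand price = 168 − 0.5·52 = 142; supply price = 32.9 + 0.55·52 = 61.5.
ΔQ = 128.6667 − 52 = 76.6667; wedge = 142 − 61.5 = 80.5.
The triangle = ½ × 76.6667 × 80.5 = 3085.83.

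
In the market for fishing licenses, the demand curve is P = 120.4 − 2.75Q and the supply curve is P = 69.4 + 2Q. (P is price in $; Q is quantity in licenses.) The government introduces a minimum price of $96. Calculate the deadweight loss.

$8.25

Competitive equilibrium: 120.4 − 2.75Q = 69.4 + 2Q → Q* = 10.7368, P* = 90.8737.
At the floor P = 96, quantity demanded = (120.4 − 96)/2.75 = 8.8727.
Sellers' marginal cost at Q' = 8.8727: 69.4 + 2·8.8727 = 87.1454.
ΔQ = 10.7368 − 8.8727 = 1.8641; wedge = 96 − 87.1454 = 8.8546.
Deadweight loss = ½ × 1.8641 × 8.8546 = $8.25.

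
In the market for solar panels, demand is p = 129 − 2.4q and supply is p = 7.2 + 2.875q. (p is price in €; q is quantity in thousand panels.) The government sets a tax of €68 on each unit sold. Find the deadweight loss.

Competitive equilibrium: 129 − 2.4q = 7.2 + 2.875q → q* = 23.09, p* = 73.5839.
With the tax, the buyer price exceeds the seller price by 68: (129 − 2.4q) − (7.2 + 2.875q) = 68 → q' = 10.1991.
Δq = 23.09 − 10.1991 = 12.8909; the wedge equals the tax, 68.
Welfare loss = ½ × 12.8909 × 68 = €438.29 thousand.

€438.29 thousand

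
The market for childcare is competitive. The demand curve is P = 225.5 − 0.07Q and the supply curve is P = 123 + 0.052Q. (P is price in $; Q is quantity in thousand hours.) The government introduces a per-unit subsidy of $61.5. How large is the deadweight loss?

$15501.02 thousand

Competitive equilibrium: 225.5 − 0.07Q = 123 + 0.052Q → Q* = 840.16393, P* = 166.68852.
The subsidy lowers effective supply by 61.5: P = 61.5 + 0.052Q.
New quantity: 225.5 − 0.07Q = 61.5 + 0.052Q → Q' = 1344.2623.
Overproduction ΔQ = 1344.2623 − 840.16393 = 504.09837; wedge = subsidy = 61.5.
Deadweight loss = ½ × 504.09837 × 61.5 = $15501.02 thousand.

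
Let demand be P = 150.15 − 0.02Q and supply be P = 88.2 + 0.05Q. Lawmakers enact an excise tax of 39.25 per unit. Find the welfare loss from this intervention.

Competitive equilibrium: 150.15 − 0.02Q = 88.2 + 0.05Q → Q* = 885, P* = 132.45.
With the tax, the buyer price exceeds the seller price by 39.25: (150.15 − 0.02Q) − (88.2 + 0.05Q) = 39.25 → Q' = 324.2857.
ΔQ = 885 − 324.2857 = 560.7143; the wedge equals the tax, 39.25.
Deadweight loss = ½ × 560.7143 × 39.25 = 11004.02.

11004.02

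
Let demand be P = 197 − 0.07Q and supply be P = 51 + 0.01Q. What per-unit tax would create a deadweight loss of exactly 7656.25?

35

Competitive equilibrium: 197 − 0.07Q = 51 + 0.01Q → Q* = 1825, P* = 69.25.
A tax t gives ΔQ = t/0.08 and wedge t, so DWL = t²/0.16.
t²/0.16 = 7656.25 → t² = 1225 → t = 35.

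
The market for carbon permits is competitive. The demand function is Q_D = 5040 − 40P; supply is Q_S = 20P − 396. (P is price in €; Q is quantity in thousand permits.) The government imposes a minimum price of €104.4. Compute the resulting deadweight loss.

In inverse form: demand P = 126 − 0.025Q, supply P = 19.8 + 0.05Q.
Competitive equilibrium: 126 − 0.025Q = 19.8 + 0.05Q → Q* = 1416, P* = 90.6.
At the floor P = 104.4, quantity demanded = (126 − 104.4)/0.025 = 864.
Sellers' marginal cost at Q' = 864: 19.8 + 0.05·864 = 63.
ΔQ = 1416 − 864 = 552; wedge = 104.4 − 63 = 41.4.
The triangle = ½ × 552 × 41.4 = €11426.40 thousand.

€11426.40 thousand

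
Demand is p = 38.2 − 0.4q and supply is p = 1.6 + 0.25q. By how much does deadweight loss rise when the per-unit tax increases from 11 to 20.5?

230.19

Competitive equilibrium: 38.2 − 0.4q = 1.6 + 0.25q → q* = 56.3077, p* = 15.6769.
For a per-unit tax t: Δq = t/0.65, so DWL = ½·t·(t/0.65) = t²/1.3.
At t = 11: DWL = 93.077. At t = 20.5: DWL = 323.269.
Increase = 323.269 − 93.077 = 230.19.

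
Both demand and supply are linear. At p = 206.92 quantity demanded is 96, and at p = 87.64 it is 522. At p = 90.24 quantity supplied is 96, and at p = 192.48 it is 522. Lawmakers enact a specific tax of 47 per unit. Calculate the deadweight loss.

2124.04

Demand slope = (87.64 − 206.92)/(522 − 96) = −0.28, so p = 233.8 − 0.28q.
Supply slope = (192.48 − 90.24)/(522 − 96) = 0.24, so p = 67.2 + 0.24q.
Competitive equilibrium: 233.8 − 0.28q = 67.2 + 0.24q → q* = 320.3846, p* = 144.0923.
With the tax, the buyer price exceeds the seller price by 47: (233.8 − 0.28q) − (67.2 + 0.24q) = 47 → q' = 230.
Δq = 320.3846 − 230 = 90.3846; the wedge equals the tax, 47.
The triangle = ½ × 90.3846 × 47 = 2124.04.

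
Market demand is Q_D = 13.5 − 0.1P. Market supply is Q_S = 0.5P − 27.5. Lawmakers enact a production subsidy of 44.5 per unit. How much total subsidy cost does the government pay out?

In inverse form: demand P = 135 − 10Q, supply P = 55 + 2Q.
Competitive equilibrium: 135 − 10Q = 55 + 2Q → Q* = 6.6667, P* = 68.3333.
The subsidy lowers effective supply by 44.5: P = 10.5 + 2Q.
New quantity: 135 − 10Q = 10.5 + 2Q → Q' = 10.375.
Total subsidy cost = 44.5 × 10.375 = 461.69.

461.69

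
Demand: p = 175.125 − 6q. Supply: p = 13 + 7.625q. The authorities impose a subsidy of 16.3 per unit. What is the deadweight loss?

Competitive equilibrium: 175.125 − 6q = 13 + 7.625q → q* = 11.8991, p* = 103.7305.
The subsidy lowers effective supply by 16.3: p = 7.625q − 3.3.
New quantity: 175.125 − 6q = 7.625q − 3.3 → q' = 13.0954.
Overproduction Δq = 13.0954 − 11.8991 = 1.1963; wedge = subsidy = 16.3.
Deadweight loss = ½ × 1.1963 × 16.3 = 9.75.

9.75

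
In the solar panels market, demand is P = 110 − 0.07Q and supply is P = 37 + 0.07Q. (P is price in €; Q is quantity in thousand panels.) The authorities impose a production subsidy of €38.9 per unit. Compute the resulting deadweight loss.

€5404.32 thousand

Competitive equilibrium: 110 − 0.07Q = 37 + 0.07Q → Q* = 521.4286, P* = 73.5.
The subsidy lowers effective supply by 38.9: P = 0.07Q − 1.9.
New quantity: 110 − 0.07Q = 0.07Q − 1.9 → Q' = 799.2857.
Overproduction ΔQ = 799.2857 − 521.4286 = 277.8571; wedge = subsidy = 38.9.
Deadweight loss = ½ × 277.8571 × 38.9 = €5404.32 thousand.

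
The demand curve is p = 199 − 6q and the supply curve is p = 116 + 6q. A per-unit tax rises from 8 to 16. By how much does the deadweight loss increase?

Competitive equilibrium: 199 − 6q = 116 + 6q → q* = 6.9167, p* = 157.5.
For a per-unit tax t: Δq = t/12, so DWL = ½·t·(t/12) = t²/24.
At t = 8: DWL = 2.667. At t = 16: DWL = 10.667.
Increase = 10.667 − 2.667 = 8.

8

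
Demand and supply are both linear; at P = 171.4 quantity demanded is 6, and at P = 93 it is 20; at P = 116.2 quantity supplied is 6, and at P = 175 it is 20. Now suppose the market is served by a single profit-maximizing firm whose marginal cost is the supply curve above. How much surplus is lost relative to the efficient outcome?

87.68

Demand slope = (93 − 171.4)/(20 − 6) = −5.6, so P = 205 − 5.6Q.
Supply slope = (175 − 116.2)/(20 − 6) = 4.2, so P = 91 + 4.2Q.
Competitive equilibrium: 205 − 5.6Q = 91 + 4.2Q → Q* = 11.6327, P* = 139.8571.
Marginal revenue: MR = 205 − 11.2Q. Set MR = MC: 205 − 11.2Q = 91 + 4.2Q → Q_m = 7.4026.
Price P_m = 205 − 5.6·7.4026 = 163.5454; MC(Q_m) = 91 + 4.2·7.4026 = 122.0909.
Competitive Q* = 11.6327, so ΔQ = 4.2301; wedge = 163.5454 − 122.0909 = 41.4545.
Deadweight loss = ½ × 4.2301 × 41.4545 = 87.68.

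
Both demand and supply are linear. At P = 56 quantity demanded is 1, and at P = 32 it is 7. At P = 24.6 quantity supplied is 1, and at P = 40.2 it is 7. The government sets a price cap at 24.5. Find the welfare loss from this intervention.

75.91

Demand slope = (32 − 56)/(7 − 1) = −4, so P = 60 − 4Q.
Supply slope = (40.2 − 24.6)/(7 − 1) = 2.6, so P = 22 + 2.6Q.
Competitive equilibrium: 60 − 4Q = 22 + 2.6Q → Q* = 5.7576, P* = 36.9697.
At the ceiling P = 24.5, quantity supplied = (24.5 − 22)/2.6 = 0.9615.
Willingness to pay at Q' = 0.9615: 60 − 4·0.9615 = 56.154.
ΔQ = 5.7576 − 0.9615 = 4.7961; wedge = 56.154 − 24.5 = 31.654.
DWL = ½ × 4.7961 × 31.654 = 75.91.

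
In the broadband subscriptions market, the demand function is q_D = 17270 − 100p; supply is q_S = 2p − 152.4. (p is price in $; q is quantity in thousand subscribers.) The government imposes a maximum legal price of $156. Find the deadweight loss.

$223.66 thousand

In inverse form: demand p = 172.7 − 0.01q, supply p = 76.2 + 0.5q.
Competitive equilibrium: 172.7 − 0.01q = 76.2 + 0.5q → q* = 189.2157, p* = 170.8078.
At the ceiling p = 156, quantity supplied = (156 − 76.2)/0.5 = 159.6.
Willingness to pay at q' = 159.6: 172.7 − 0.01·159.6 = 171.104.
Δq = 189.2157 − 159.6 = 29.6157; wedge = 171.104 − 156 = 15.104.
Welfare loss = ½ × 29.6157 × 15.104 = $223.66 thousand.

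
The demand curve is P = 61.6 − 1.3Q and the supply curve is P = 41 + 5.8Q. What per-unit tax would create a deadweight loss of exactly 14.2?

14.2

Competitive equilibrium: 61.6 − 1.3Q = 41 + 5.8Q → Q* = 2.9014, P* = 57.8282.
A tax t gives ΔQ = t/7.1 and wedge t, so DWL = t²/14.2.
t²/14.2 = 14.2 → t² = 201.64 → t = 14.2.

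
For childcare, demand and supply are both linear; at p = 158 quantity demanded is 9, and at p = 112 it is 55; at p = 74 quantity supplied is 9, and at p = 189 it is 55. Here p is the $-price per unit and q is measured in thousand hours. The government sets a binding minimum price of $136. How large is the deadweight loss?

Demand slope = (112 − 158)/(55 − 9) = −1, so p = 167 − q.
Supply slope = (189 − 74)/(55 − 9) = 2.5, so p = 51.5 + 2.5q.
Competitive equilibrium: 167 − q = 51.5 + 2.5q → q* = 33, p* = 134.
At the floor p = 136, quantity demanded = (167 − 136)/1 = 31.
Sellers' marginal cost at q' = 31: 51.5 + 2.5·31 = 129.
Δq = 33 − 31 = 2; wedge = 136 − 129 = 7.
DWL = ½ × 2 × 7 = $7 thousand.

$7 thousand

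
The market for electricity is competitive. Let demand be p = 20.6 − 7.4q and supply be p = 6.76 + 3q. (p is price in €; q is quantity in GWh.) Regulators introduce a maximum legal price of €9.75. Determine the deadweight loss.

€0.58

Competitive equilibrium: 20.6 − 7.4q = 6.76 + 3q → q* = 1.3308, p* = 10.7523.
At the ceiling p = 9.75, quantity supplied = (9.75 − 6.76)/3 = 0.9967.
Willingness to pay at q' = 0.9967: 20.6 − 7.4·0.9967 = 13.2244.
Δq = 1.3308 − 0.9967 = 0.3341; wedge = 13.2244 − 9.75 = 3.4744.
DWL = ½ × 0.3341 × 3.4744 = €0.58.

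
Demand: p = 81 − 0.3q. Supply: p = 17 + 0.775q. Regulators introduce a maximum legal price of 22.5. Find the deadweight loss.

1477.99

Competitive equilibrium: 81 − 0.3q = 17 + 0.775q → q* = 59.5349, p* = 63.1395.
At the ceiling p = 22.5, quantity supplied = (22.5 − 17)/0.775 = 7.0968.
Willingness to pay at q' = 7.0968: 81 − 0.3·7.0968 = 78.871.
Δq = 59.5349 − 7.0968 = 52.4381; wedge = 78.871 − 22.5 = 56.371.
The triangle = ½ × 52.4381 × 56.371 = 1477.99.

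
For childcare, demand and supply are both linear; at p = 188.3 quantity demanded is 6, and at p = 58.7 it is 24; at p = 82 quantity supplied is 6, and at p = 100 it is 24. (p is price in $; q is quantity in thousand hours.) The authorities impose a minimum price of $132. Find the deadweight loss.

Demand slope = (58.7 − 188.3)/(24 − 6) = −7.2, so p = 231.5 − 7.2q.
Supply slope = (100 − 82)/(24 − 6) = 1, so p = 76 + q.
Competitive equilibrium: 231.5 − 7.2q = 76 + q → q* = 18.9634, p* = 94.9634.
At the floor p = 132, quantity demanded = (231.5 − 132)/7.2 = 13.8194.
Sellers' marginal cost at q' = 13.8194: 76 + 1·13.8194 = 89.8194.
Δq = 18.9634 − 13.8194 = 5.144; wedge = 132 − 89.8194 = 42.1806.
The triangle = ½ × 5.144 × 42.1806 = $108.49 thousand.

$108.49 thousand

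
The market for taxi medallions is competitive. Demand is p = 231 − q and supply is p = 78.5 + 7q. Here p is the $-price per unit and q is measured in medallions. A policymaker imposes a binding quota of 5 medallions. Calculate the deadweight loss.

$791.02

Competitive equilibrium: 231 − q = 78.5 + 7q → q* = 19.0625, p* = 211.9375.
At q = 5: demand price = 231 − 1·5 = 226; supply price = 78.5 + 7·5 = 113.5.
Δq = 19.0625 − 5 = 14.0625; wedge = 226 − 113.5 = 112.5.
DWL = ½ × 14.0625 × 112.5 = $791.02.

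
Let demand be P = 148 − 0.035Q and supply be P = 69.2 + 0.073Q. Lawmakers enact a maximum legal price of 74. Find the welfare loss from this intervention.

23799.51

Competitive equilibrium: 148 − 0.035Q = 69.2 + 0.073Q → Q* = 729.62963, P* = 122.46296.
At the ceiling P = 74, quantity supplied = (74 − 69.2)/0.073 = 65.75342.
Willingness to pay at Q' = 65.75342: 148 − 0.035·65.75342 = 145.69863.
ΔQ = 729.62963 − 65.75342 = 663.87621; wedge = 145.69863 − 74 = 71.69863.
Welfare loss = ½ × 663.87621 × 71.69863 = 23799.51.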